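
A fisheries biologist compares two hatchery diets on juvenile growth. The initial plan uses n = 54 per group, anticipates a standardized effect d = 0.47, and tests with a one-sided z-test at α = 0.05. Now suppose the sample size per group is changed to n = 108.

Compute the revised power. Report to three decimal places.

With n = 108 per group: δ = d·√(n/2) = 0.47 × √(108/2) = 3.4538. Critical value z_{0.05} = 1.645.
Revised power = P(Z > 1.645 − δ) = Φ(1.809) = 0.9648.

Power ≈ 0.965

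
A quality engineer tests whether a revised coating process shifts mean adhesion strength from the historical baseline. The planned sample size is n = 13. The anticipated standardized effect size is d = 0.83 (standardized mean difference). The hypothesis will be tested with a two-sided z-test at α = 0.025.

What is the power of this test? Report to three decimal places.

Noncentrality parameter: δ = d·√n = 0.83 × √13 = 2.9926
Critical value for a two-sided test at α = 0.025: z_{α/2} = 2.241.
Power = Φ(δ − 2.241) + Φ(−δ − 2.241) = Φ(0.751) + Φ(-5.234) = 0.7737 + 0.0000 = 0.7737.

Power ≈ 0.774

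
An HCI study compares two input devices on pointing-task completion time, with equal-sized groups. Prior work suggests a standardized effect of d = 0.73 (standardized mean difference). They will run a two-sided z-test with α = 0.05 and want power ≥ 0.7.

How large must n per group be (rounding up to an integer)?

Set Φ(δ − 1.960) = 0.7; then δ − 1.960 = Φ⁻¹(0.7) = 0.524, giving δ = 2.484.
(The Φ(−δ − z_{α/2}) term is vanishingly small for δ > 0 and is dropped in the standard sample-size formula.)
δ = d·√(n/2) ⇒ n = 2(δ/d)² = 2 × (2.484 / 0.73)² = 23.16.
Round up to the next whole unit.

n = 24 per group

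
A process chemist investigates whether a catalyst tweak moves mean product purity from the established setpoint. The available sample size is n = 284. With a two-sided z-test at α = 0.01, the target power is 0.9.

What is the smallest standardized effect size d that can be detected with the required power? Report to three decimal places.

d ≈ 0.229

Need Φ(δ − 2.576) = 0.9, so δ = 2.576 + 1.282 = 3.857.
(Lower-tail contribution to power is negligible for δ > 0.)
δ = d·√n ⇒ d = δ/√n = 3.857/√284 = 0.2289.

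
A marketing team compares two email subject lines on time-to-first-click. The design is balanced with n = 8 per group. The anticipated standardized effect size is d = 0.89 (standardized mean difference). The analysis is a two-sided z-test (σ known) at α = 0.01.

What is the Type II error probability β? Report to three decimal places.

β ≈ 0.787

Noncentrality parameter: λ = d·√(n/2) = 0.89 × √(8/2) = 1.7800
Two-sided α = 0.01 → critical value z_{0.005} = 2.576.
Power = Φ(λ − 2.576) + Φ(−λ − 2.576) = Φ(-0.796) + Φ(-4.356) = 0.2131 + 0.0000 = 0.2131.
Type II error: β = 1 − power = 1 − 0.2131 = 0.7869.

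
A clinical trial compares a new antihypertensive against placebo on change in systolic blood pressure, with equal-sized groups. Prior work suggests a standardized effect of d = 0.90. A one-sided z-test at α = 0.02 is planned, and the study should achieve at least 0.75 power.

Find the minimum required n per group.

n = 19 per group

For power 0.75 need Φ(δ − z_{0.02}) = 0.75, so δ = z_{0.02} + z_{0.25} = 2.054 + 0.674 = 2.728.
δ = d·√(n/2) ⇒ n = 2(δ/d)² = 2 × (2.728 / 0.90)² = 18.38.
Rounding up, n = 19 per group.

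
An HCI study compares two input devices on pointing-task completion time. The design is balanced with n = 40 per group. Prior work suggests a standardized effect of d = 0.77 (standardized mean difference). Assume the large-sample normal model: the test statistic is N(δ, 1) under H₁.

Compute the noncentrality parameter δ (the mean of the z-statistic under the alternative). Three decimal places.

δ ≈ 3.444

δ = d·√(n/2) = 0.77 × √(40/2) = 3.4435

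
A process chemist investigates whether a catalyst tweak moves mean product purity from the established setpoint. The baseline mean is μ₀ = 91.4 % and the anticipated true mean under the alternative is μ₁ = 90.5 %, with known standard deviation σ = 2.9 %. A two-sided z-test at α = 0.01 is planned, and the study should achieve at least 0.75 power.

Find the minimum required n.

Standardized effect: d = |μ₁ − μ₀| / σ = |90.5 − 91.4| / 2.9 = 0.3103
For power 0.75 need Φ(δ − z_{0.005}) = 0.75, so δ = z_{0.005} + z_{0.25} = 2.576 + 0.674 = 3.250.
(For δ > 0 the lower-tail rejection region contributes negligibly to power, so the one-term inversion is standard.)
δ = d·√n ⇒ n = (δ/d)² = (3.250 / 0.3103)² = 109.69.
Rounding up, n = 110.

n = 110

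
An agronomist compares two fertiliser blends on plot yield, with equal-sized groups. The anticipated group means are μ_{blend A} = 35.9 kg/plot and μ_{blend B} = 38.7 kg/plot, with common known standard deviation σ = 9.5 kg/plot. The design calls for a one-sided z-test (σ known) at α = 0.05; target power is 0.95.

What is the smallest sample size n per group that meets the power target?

n = 250 per group

Standardized effect: d = |μ_{blend A} − μ_{blend B}| / σ = |35.9 − 38.7| / 9.5 = 0.2947
For power 0.95 need Φ(δ − z_{0.05}) = 0.95, so δ = z_{0.05} + z_{0.05} = 1.645 + 1.645 = 3.290.
δ = d·√(n/2) ⇒ n = 2(δ/d)² = 2 × (3.290 / 0.2947)² = 249.16.
Rounding up, n = 250 per group.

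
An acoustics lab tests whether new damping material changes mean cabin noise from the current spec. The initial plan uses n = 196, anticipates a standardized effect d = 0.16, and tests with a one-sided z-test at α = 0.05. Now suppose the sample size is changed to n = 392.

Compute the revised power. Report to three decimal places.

Power ≈ 0.936

With n = 392: δ = d·√n = 0.16 × √392 = 3.1678. Critical value z_{0.05} = 1.645.
Revised power = P(Z > 1.645 − δ) = Φ(1.523) = 0.9361.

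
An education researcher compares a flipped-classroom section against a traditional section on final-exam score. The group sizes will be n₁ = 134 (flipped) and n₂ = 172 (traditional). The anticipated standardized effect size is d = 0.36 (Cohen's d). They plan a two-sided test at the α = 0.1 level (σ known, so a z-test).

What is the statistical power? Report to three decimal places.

Power ≈ 0.930

Noncentrality parameter: δ = d / √(1/n₁ + 1/n₂) = 0.36 / √(1/134 + 1/172) = 3.1243
Critical value for a two-sided test at α = 0.1: z_{α/2} = 1.645.
Power = Φ(δ − 1.645) + Φ(−δ − 1.645) = Φ(1.479) + Φ(-4.769) = 0.9305 + 0.0000 = 0.9305.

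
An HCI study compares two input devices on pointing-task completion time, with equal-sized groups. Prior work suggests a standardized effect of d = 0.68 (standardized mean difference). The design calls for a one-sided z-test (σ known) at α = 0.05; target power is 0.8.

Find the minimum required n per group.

For power 0.8 need Φ(δ − z_{0.05}) = 0.8, so δ = z_{0.05} + z_{0.20} = 1.645 + 0.842 = 2.486.
δ = d·√(n/2) ⇒ n = 2(δ/d)² = 2 × (2.486 / 0.68)² = 26.74.
Round up to the next whole unit.

n = 27 per group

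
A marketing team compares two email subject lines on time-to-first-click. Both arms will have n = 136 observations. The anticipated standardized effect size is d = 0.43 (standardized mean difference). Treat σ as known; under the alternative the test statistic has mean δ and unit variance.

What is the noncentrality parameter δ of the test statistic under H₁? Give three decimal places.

δ ≈ 3.546

The noncentrality parameter scales effect size by the design's sample-size factor: δ = d·√(n/2) = 0.43 × √(136/2) = 3.5459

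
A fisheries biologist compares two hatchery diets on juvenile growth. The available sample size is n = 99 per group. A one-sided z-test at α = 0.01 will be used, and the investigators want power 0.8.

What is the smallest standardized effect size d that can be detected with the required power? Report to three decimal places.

d ≈ 0.450

Need Φ(δ − 2.326) = 0.8, so δ = 2.326 + 0.842 = 3.168.
δ = d·√(n/2) ⇒ d = δ/√(n/2) = 3.168/√(99/2) = 0.4503.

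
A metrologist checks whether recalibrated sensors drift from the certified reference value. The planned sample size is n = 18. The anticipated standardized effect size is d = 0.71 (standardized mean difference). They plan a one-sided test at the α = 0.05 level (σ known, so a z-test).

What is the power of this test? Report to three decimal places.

Noncentrality parameter: δ = d·√n = 0.71 × √18 = 3.0123
One-sided α = 0.05 → critical value z_{0.05} = 1.645.
Power = Φ(δ − 1.645) = Φ(1.367) = 0.9143.

Power ≈ 0.914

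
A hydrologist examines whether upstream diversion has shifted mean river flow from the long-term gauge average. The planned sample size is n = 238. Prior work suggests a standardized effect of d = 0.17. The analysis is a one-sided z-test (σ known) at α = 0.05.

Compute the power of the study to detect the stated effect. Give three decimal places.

Power ≈ 0.836

Noncentrality parameter: δ = d·√n = 0.17 × √238 = 2.6226
One-sided α = 0.05 → critical value z_{0.05} = 1.645.
Power = Φ(δ − 1.645) = Φ(0.978) = 0.8359.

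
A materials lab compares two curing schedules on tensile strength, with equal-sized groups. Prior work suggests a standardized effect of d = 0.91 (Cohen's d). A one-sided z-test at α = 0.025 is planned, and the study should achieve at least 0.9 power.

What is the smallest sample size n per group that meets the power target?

n = 26 per group

For power 0.9 need Φ(δ − z_{0.025}) = 0.9, so δ = z_{0.025} + z_{0.10} = 1.960 + 1.282 = 3.242.
δ = d·√(n/2) ⇒ n = 2(δ/d)² = 2 × (3.242 / 0.91)² = 25.38.
Rounding up, n = 26 per group.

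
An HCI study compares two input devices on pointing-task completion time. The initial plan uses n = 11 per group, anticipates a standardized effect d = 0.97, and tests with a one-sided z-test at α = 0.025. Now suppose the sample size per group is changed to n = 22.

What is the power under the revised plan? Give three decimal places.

With n = 22 per group: δ = d·√(n/2) = 0.97 × √(22/2) = 3.2171. Critical value z_{0.025} = 1.960.
Revised power = Φ(δ − 1.960) = Φ(1.257) = 0.8957.

Power ≈ 0.896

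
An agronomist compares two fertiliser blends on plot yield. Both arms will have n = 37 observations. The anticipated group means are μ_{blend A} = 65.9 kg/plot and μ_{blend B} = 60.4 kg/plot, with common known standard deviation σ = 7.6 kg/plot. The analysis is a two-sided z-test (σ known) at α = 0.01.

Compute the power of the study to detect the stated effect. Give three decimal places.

Standardized effect: d = |μ_{blend A} − μ_{blend B}| / σ = |65.9 − 60.4| / 7.6 = 0.7237
Noncentrality parameter: δ = d·√(n/2) = 0.7237 × √(37/2) = 3.1127
Two-sided α = 0.01 → critical value z_{0.005} = 2.576.
Power = Φ(δ − 2.576) + Φ(−δ − 2.576) = Φ(0.537) + Φ(-5.689) = 0.7043 + 0.0000 = 0.7043.

Power ≈ 0.704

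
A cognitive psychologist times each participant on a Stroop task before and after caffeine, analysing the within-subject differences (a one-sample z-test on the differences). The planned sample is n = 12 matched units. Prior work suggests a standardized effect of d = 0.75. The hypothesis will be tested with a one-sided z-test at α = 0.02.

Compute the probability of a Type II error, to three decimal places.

Noncentrality parameter: δ = d·√n = 0.75 × √12 = 2.5981
One-sided α = 0.02 → critical value z_{0.02} = 2.054.
Power = P(Z > 2.054 − δ) = Φ(0.544) = 0.7069.
Type II error: β = 1 − power = 1 − 0.7069 = 0.2931.

β ≈ 0.293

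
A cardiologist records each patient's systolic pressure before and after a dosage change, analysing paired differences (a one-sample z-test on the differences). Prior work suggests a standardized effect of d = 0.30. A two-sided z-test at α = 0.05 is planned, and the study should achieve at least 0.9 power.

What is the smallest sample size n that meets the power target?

Set Φ(δ − 1.960) = 0.9; then δ − 1.960 = Φ⁻¹(0.9) = 1.282, giving δ = 3.242.
(For δ > 0 the lower-tail rejection region contributes negligibly to power, so the one-term inversion is standard.)
δ = d·√n ⇒ n = (δ/d)² = (3.242 / 0.30)² = 116.75.
Rounding up, n = 117.

n = 117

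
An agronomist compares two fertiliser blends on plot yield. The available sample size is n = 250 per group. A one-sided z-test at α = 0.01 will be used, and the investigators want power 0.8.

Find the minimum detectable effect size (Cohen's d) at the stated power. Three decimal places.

Need Φ(δ − 2.326) = 0.8, so δ = 2.326 + 0.842 = 3.168.
δ = d·√(n/2) ⇒ d = δ/√(n/2) = 3.168/√(250/2) = 0.2834.

d ≈ 0.283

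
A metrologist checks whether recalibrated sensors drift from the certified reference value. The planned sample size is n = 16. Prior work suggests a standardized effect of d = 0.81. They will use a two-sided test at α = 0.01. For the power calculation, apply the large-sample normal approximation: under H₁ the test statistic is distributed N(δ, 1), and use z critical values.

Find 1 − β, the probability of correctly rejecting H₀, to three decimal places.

Noncentrality parameter: δ = d·√n = 0.81 × √16 = 3.2400
Critical value for a two-sided test at α = 0.01: z_{α/2} = 2.576.
Power = Φ(δ − 2.576) + Φ(−δ − 2.576) = Φ(0.664) + Φ(-5.816) = 0.7467 + 0.0000 = 0.7467.

Power ≈ 0.747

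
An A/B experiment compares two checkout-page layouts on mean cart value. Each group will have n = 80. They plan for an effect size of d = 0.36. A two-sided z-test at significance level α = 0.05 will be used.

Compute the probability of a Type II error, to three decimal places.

Noncentrality parameter: λ = d·√(n/2) = 0.36 × √(80/2) = 2.2768
Critical value for a two-sided test at α = 0.05: z_{α/2} = 1.960.
Power = Φ(λ − 1.960) + Φ(−λ − 1.960) = Φ(0.317) + Φ(-4.237) = 0.6243 + 0.0000 = 0.6243.
Type II error: β = 1 − power = 1 − 0.6243 = 0.3757.

β ≈ 0.376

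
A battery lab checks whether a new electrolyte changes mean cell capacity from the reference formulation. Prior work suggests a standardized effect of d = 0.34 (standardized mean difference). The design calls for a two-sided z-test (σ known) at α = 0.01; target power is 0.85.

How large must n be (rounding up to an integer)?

For power 0.85 need Φ(δ − z_{0.005}) = 0.85, so δ = z_{0.005} + z_{0.15} = 2.576 + 1.036 = 3.612.
(Ignoring the negligible lower-tail rejection probability gives the usual closed-form inversion.)
δ = d·√n ⇒ n = (δ/d)² = (3.612 / 0.34)² = 112.88.
Rounding up, n = 113.

n = 113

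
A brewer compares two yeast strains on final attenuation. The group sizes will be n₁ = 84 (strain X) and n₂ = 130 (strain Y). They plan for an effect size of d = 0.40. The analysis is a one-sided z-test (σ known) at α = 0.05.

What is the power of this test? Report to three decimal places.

Noncentrality parameter: δ = d / √(1/n₁ + 1/n₂) = 0.40 / √(1/84 + 1/130) = 2.8574
One-sided α = 0.05 → critical value z_{0.05} = 1.645.
Power = P(Z > 1.645 − δ) = Φ(1.213) = 0.8873.

Power ≈ 0.887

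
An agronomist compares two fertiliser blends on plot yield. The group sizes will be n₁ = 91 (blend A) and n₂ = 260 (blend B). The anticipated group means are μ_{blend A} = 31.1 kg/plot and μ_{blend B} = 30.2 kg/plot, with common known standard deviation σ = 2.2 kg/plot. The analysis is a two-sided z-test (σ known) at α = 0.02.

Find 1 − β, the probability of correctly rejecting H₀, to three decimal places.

Standardized effect: d = |μ_{blend A} − μ_{blend B}| / σ = |31.1 − 30.2| / 2.2 = 0.4091
Noncentrality parameter: λ = d / √(1/n₁ + 1/n₂) = 0.4091 / √(1/91 + 1/260) = 3.3587
Two-sided α = 0.02 → critical value z_{0.01} = 2.326.
Power = Φ(λ − 2.326) + Φ(−λ − 2.326) = Φ(1.032) + Φ(-5.685) = 0.8491 + 0.0000 = 0.8491.

Power ≈ 0.849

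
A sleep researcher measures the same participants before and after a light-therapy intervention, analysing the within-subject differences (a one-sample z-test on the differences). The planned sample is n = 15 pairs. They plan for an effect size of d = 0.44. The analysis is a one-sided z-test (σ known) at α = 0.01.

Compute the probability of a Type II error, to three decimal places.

β ≈ 0.733

Noncentrality parameter: δ = d·√n = 0.44 × √15 = 1.7041
One-sided α = 0.01 → critical value z_{0.01} = 2.326.
Power = Φ(δ − 2.326) = Φ(-0.622) = 0.2669.
Type II error: β = 1 − power = 1 − 0.2669 = 0.7331.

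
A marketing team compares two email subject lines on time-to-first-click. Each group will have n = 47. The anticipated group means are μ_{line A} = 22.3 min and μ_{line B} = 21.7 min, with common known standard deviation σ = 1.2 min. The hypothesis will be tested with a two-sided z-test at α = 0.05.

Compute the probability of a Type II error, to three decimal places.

β ≈ 0.321

Standardized effect: d = |μ_{line A} − μ_{line B}| / σ = |22.3 − 21.7| / 1.2 = 0.5000
Noncentrality parameter: λ = d·√(n/2) = 0.5000 × √(47/2) = 2.4238
Two-sided α = 0.05 → critical value z_{0.025} = 1.960.
Power = Φ(λ − 1.960) + Φ(−λ − 1.960) = Φ(0.464) + Φ(-4.384) = 0.6786 + 0.0000 = 0.6786.
Type II error: β = 1 − power = 1 − 0.6786 = 0.3214.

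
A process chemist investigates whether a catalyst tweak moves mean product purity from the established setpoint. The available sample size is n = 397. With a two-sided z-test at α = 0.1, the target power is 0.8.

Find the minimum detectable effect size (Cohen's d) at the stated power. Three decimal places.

d ≈ 0.125

Need Φ(δ − 1.645) = 0.8, so δ = 1.645 + 0.842 = 2.486.
(The second rejection-region term Φ(−δ − z_{α/2}) is negligible and dropped.)
δ = d·√n ⇒ d = δ/√n = 2.486/√397 = 0.1248.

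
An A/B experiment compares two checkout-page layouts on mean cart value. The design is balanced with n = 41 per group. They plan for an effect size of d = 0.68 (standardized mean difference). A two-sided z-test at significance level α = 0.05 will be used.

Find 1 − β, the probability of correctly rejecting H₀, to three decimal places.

Noncentrality parameter: δ = d·√(n/2) = 0.68 × √(41/2) = 3.0788
Two-sided α = 0.05 → critical value z_{0.025} = 1.960.
Power = Φ(δ − 1.960) + Φ(−δ − 1.960) = Φ(1.119) + Φ(-5.039) = 0.8684 + 0.0000 = 0.8684.

Power ≈ 0.868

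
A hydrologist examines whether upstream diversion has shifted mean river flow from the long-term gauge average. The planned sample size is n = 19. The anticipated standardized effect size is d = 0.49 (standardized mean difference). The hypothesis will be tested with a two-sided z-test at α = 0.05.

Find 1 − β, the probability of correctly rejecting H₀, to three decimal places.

Power ≈ 0.570

Noncentrality parameter: δ = d·√n = 0.49 × √19 = 2.1359
Critical value for a two-sided test at α = 0.05: z_{α/2} = 1.960.
Power = Φ(δ − 1.960) + Φ(−δ − 1.960) = Φ(0.176) + Φ(-4.096) = 0.5698 + 0.0000 = 0.5698.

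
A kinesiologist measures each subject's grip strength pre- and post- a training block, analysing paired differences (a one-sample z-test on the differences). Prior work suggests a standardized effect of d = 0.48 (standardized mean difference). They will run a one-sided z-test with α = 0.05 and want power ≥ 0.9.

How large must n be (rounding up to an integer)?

Set Φ(δ − 1.645) = 0.9; then δ − 1.645 = Φ⁻¹(0.9) = 1.282, giving δ = 2.926.
δ = d·√n ⇒ n = (δ/d)² = (2.926 / 0.48)² = 37.17.
Round up to the next whole unit.

n = 38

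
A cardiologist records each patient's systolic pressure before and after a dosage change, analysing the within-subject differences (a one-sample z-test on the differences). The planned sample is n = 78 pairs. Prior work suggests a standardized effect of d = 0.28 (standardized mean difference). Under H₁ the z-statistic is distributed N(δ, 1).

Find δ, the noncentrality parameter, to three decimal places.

δ ≈ 2.473

δ = d·√n = 0.28 × √78 = 2.4729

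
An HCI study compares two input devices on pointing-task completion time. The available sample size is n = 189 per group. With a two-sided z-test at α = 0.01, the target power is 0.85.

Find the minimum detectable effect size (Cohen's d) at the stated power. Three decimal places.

d ≈ 0.372

Need Φ(δ − 2.576) = 0.85, so δ = 2.576 + 1.036 = 3.612.
(Lower-tail contribution to power is negligible for δ > 0.)
δ = d·√(n/2) ⇒ d = δ/√(n/2) = 3.612/√(189/2) = 0.3716.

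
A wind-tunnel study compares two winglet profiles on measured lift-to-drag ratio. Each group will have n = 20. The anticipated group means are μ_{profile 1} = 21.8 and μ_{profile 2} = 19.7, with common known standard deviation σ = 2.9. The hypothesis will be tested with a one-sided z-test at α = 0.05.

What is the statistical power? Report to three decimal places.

Standardized effect: d = |μ_{profile 1} − μ_{profile 2}| / σ = |21.8 − 19.7| / 2.9 = 0.7241
Noncentrality parameter: δ = d·√(n/2) = 0.7241 × √(20/2) = 2.2899
One-sided α = 0.05 → critical value z_{0.05} = 1.645.
Power = P(Z > 1.645 − δ) = Φ(0.645) = 0.7406.

Power ≈ 0.741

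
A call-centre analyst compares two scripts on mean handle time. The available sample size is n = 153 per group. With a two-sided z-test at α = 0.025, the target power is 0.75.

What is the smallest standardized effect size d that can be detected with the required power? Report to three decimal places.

Need Φ(δ − 2.241) = 0.75, so δ = 2.241 + 0.674 = 2.916.
(The second rejection-region term Φ(−δ − z_{α/2}) is negligible and dropped.)
δ = d·√(n/2) ⇒ d = δ/√(n/2) = 2.916/√(153/2) = 0.3334.

d ≈ 0.333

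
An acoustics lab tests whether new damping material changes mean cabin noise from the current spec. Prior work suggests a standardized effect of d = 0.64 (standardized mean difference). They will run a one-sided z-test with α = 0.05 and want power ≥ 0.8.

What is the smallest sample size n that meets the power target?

n = 16

For power 0.8 need Φ(δ − z_{0.05}) = 0.8, so δ = z_{0.05} + z_{0.20} = 1.645 + 0.842 = 2.486.
δ = d·√n ⇒ n = (δ/d)² = (2.486 / 0.64)² = 15.09.
Round up to the next whole unit.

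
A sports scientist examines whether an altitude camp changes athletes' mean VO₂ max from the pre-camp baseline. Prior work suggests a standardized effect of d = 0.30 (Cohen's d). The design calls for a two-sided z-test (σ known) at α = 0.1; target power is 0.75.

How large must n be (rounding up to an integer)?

n = 60

Set Φ(δ − 1.645) = 0.75; then δ − 1.645 = Φ⁻¹(0.75) = 0.674, giving δ = 2.319.
(The Φ(−δ − z_{α/2}) term is vanishingly small for δ > 0 and is dropped in the standard sample-size formula.)
δ = d·√n ⇒ n = (δ/d)² = (2.319 / 0.30)² = 59.77.
Rounding up, n = 60.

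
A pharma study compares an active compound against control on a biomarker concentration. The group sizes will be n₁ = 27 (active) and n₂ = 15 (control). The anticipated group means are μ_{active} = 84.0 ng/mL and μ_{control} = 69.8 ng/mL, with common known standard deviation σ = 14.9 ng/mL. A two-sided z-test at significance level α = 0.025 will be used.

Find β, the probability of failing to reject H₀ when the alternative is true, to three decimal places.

Standardized effect: d = |μ_{active} − μ_{control}| / σ = |84.0 − 69.8| / 14.9 = 0.9530
Noncentrality parameter: δ = d / √(1/n₁ + 1/n₂) = 0.9530 / √(1/27 + 1/15) = 2.9594
Two-sided α = 0.025 → critical value z_{0.0125} = 2.241.
Power = Φ(δ − 2.241) + Φ(−δ − 2.241) = Φ(0.718) + Φ(-5.201) = 0.7636 + 0.0000 = 0.7636.
Type II error: β = 1 − power = 1 − 0.7636 = 0.2364.

β ≈ 0.236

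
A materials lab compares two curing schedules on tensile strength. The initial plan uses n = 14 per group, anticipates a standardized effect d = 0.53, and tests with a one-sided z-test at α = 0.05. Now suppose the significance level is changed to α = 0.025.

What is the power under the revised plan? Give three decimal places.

Power ≈ 0.289

δ = d·√(n/2) = 0.53 × √(14/2) = 1.4022 (unchanged). New critical value: z_{0.025} = 1.960.
Revised power = Φ(δ − 1.960) = Φ(-0.558) = 0.2885.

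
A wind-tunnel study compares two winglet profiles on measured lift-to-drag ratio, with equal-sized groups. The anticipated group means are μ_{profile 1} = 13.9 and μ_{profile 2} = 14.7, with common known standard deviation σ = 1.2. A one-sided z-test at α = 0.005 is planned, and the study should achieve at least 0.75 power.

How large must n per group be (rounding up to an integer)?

Standardized effect: d = |μ_{profile 1} − μ_{profile 2}| / σ = |13.9 − 14.7| / 1.2 = 0.6667
Set Φ(δ − 2.576) = 0.75; then δ − 2.576 = Φ⁻¹(0.75) = 0.674, giving δ = 3.250.
δ = d·√(n/2) ⇒ n = 2(δ/d)² = 2 × (3.250 / 0.6667)² = 47.54.
Round up to the next whole unit.

n = 48 per group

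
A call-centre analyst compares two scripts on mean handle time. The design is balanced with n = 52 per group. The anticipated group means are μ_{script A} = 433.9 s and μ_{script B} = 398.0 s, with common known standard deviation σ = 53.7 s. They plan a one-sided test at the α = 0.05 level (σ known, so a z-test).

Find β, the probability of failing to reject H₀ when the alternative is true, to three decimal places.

Standardized effect: d = |μ_{script A} − μ_{script B}| / σ = |433.9 − 398.0| / 53.7 = 0.6685
Noncentrality parameter: δ = d·√(n/2) = 0.6685 × √(52/2) = 3.4088
One-sided α = 0.05 → critical value z_{0.05} = 1.645.
Power = Φ(δ − 1.645) = Φ(1.764) = 0.9611.
Type II error: β = 1 − power = 1 − 0.9611 = 0.0389.

β ≈ 0.039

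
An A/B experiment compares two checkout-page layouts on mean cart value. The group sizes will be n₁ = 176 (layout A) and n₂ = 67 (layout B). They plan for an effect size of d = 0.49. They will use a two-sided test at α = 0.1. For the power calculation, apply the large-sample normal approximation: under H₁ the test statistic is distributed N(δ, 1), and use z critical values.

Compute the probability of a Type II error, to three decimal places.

β ≈ 0.038

Noncentrality parameter: δ = d / √(1/n₁ + 1/n₂) = 0.49 / √(1/176 + 1/67) = 3.4134
Two-sided α = 0.1 → critical value z_{0.05} = 1.645.
Power = Φ(δ − 1.645) + Φ(−δ − 1.645) = Φ(1.769) + Φ(-5.058) = 0.9615 + 0.0000 = 0.9615.
Type II error: β = 1 − power = 1 − 0.9615 = 0.0385.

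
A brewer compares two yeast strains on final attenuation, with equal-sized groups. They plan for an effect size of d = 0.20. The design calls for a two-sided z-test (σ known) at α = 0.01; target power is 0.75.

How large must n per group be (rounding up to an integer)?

Set Φ(δ − 2.576) = 0.75; then δ − 2.576 = Φ⁻¹(0.75) = 0.674, giving δ = 3.250.
(For δ > 0 the lower-tail rejection region contributes negligibly to power, so the one-term inversion is standard.)
δ = d·√(n/2) ⇒ n = 2(δ/d)² = 2 × (3.250 / 0.20)² = 528.23.
Round up to the next whole unit.

n = 529 per group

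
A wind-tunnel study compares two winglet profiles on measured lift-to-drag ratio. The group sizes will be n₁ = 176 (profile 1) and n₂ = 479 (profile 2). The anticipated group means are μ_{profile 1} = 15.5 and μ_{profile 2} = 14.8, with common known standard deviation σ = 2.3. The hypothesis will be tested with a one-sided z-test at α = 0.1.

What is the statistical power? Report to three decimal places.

Standardized effect: d = |μ_{profile 1} − μ_{profile 2}| / σ = |15.5 − 14.8| / 2.3 = 0.3043
Noncentrality parameter: δ = d / √(1/n₁ + 1/n₂) = 0.3043 / √(1/176 + 1/479) = 3.4528
One-sided α = 0.1 → critical value z_{0.1} = 1.282.
Power = Φ(δ − 1.282) = Φ(2.171) = 0.9850.

Power ≈ 0.985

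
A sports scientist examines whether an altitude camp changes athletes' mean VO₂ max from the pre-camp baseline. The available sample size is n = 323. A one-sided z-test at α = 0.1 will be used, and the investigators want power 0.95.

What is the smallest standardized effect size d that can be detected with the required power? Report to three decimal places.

d ≈ 0.163

Need Φ(δ − 1.282) = 0.95, so δ = 1.282 + 1.645 = 2.926.
δ = d·√n ⇒ d = δ/√n = 2.926/√323 = 0.1628.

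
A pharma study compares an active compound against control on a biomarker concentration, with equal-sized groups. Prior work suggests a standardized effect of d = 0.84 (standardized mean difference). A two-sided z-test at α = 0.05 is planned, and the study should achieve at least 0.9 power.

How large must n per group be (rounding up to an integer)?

Set Φ(δ − 1.960) = 0.9; then δ − 1.960 = Φ⁻¹(0.9) = 1.282, giving δ = 3.242.
(For δ > 0 the lower-tail rejection region contributes negligibly to power, so the one-term inversion is standard.)
δ = d·√(n/2) ⇒ n = 2(δ/d)² = 2 × (3.242 / 0.84)² = 29.78.
Round up to the next whole unit.

n = 30 per group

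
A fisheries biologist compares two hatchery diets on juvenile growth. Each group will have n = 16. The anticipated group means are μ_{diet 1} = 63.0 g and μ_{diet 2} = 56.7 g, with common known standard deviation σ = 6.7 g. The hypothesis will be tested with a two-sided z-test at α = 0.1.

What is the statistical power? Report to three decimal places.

Power ≈ 0.845

Standardized effect: d = |μ_{diet 1} − μ_{diet 2}| / σ = |63.0 − 56.7| / 6.7 = 0.9403
Noncentrality parameter: δ = d·√(n/2) = 0.9403 × √(16/2) = 2.6596
Two-sided α = 0.1 → critical value z_{0.05} = 1.645.
Power = Φ(δ − 1.645) + Φ(−δ − 1.645) = Φ(1.015) + Φ(-4.304) = 0.8449 + 0.0000 = 0.8449.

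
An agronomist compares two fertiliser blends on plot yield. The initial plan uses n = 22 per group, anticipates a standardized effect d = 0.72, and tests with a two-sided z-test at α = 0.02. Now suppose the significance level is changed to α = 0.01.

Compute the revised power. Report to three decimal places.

δ = d·√(n/2) = 0.72 × √(22/2) = 2.3880 (unchanged). New critical value: z_{0.005} = 2.576.
Revised power = Φ(δ − 2.576) + Φ(−δ − 2.576) = Φ(-0.188) + Φ(-4.964) = 0.4255 + 0.0000 = 0.4255.

Power ≈ 0.425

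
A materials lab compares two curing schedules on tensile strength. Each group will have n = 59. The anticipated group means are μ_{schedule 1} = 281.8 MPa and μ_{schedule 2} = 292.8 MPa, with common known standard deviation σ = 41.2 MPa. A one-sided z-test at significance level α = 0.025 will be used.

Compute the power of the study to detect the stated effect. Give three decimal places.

Standardized effect: d = |μ_{schedule 1} − μ_{schedule 2}| / σ = |281.8 − 292.8| / 41.2 = 0.2670
Noncentrality parameter: δ = d·√(n/2) = 0.2670 × √(59/2) = 1.4501
Critical value for a one-sided test at α = 0.025: z_α = 1.960.
Power = Φ(δ − 1.960) = Φ(-0.510) = 0.3051.

Power ≈ 0.305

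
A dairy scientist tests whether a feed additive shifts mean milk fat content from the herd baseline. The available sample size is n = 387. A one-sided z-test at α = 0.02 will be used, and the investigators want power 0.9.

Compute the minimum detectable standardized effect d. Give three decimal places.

d ≈ 0.170

Required noncentrality: δ = z_{0.02} + z_{0.10} = 2.054 + 1.282 = 3.335.
δ = d·√n ⇒ d = δ/√n = 3.335/√387 = 0.1695.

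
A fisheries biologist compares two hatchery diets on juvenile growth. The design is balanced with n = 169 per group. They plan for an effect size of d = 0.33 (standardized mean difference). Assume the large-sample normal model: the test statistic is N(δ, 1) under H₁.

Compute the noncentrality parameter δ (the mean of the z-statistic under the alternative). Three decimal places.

δ ≈ 3.033

The noncentrality parameter scales effect size by the design's sample-size factor: δ = d·√(n/2) = 0.33 × √(169/2) = 3.0335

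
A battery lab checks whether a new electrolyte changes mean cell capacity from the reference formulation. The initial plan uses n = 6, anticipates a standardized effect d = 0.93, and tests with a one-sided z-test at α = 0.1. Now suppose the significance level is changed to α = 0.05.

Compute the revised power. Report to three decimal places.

Power ≈ 0.737

δ = d·√n = 0.93 × √6 = 2.2780 (unchanged). New critical value: z_{0.05} = 1.645.
Revised power = P(Z > 1.645 − δ) = Φ(0.633) = 0.7367.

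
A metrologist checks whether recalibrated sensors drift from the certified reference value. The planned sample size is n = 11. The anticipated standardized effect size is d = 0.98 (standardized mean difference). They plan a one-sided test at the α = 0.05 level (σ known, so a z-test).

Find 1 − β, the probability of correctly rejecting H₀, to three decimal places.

Power ≈ 0.946

Noncentrality parameter: δ = d·√n = 0.98 × √11 = 3.2503
Critical value for a one-sided test at α = 0.05: z_α = 1.645.
Power = Φ(δ − 1.645) = Φ(1.605) = 0.9458.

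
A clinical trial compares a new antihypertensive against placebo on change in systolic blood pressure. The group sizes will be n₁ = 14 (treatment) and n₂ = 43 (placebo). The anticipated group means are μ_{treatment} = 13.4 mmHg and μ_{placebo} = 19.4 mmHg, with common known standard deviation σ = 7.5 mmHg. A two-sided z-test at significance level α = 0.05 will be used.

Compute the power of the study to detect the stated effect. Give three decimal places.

Standardized effect: d = |μ_{treatment} − μ_{placebo}| / σ = |13.4 − 19.4| / 7.5 = 0.8000
Noncentrality parameter: δ = d / √(1/n₁ + 1/n₂) = 0.8000 / √(1/14 + 1/43) = 2.5999
Two-sided α = 0.05 → critical value z_{0.025} = 1.960.
Power = Φ(δ − 1.960) + Φ(−δ − 1.960) = Φ(0.640) + Φ(-4.560) = 0.7389 + 0.0000 = 0.7389.

Power ≈ 0.739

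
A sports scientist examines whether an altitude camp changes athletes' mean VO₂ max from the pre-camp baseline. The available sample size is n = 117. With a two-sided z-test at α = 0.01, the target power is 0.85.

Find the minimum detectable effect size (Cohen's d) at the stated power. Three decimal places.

d ≈ 0.334

Required noncentrality: δ = z_{0.005} + z_{0.15} = 2.576 + 1.036 = 3.612.
(The second rejection-region term Φ(−δ − z_{α/2}) is negligible and dropped.)
δ = d·√n ⇒ d = δ/√n = 3.612/√117 = 0.3340.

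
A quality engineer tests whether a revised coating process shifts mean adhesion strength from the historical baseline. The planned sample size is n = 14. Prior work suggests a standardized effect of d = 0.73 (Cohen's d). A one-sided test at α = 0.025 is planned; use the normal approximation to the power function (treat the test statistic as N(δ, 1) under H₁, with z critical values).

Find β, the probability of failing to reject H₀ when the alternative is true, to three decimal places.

β ≈ 0.220

Noncentrality parameter: δ = d·√n = 0.73 × √14 = 2.7314
Critical value for a one-sided test at α = 0.025: z_α = 1.960.
Power = P(Z > 1.960 − δ) = Φ(0.771) = 0.7798.
Type II error: β = 1 − power = 1 − 0.7798 = 0.2202.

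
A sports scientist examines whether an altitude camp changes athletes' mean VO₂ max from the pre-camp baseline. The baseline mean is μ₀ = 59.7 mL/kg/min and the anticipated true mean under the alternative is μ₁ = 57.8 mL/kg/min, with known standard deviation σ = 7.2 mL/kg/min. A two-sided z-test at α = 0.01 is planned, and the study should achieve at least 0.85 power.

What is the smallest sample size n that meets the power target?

n = 188

Standardized effect: d = |μ₁ − μ₀| / σ = |57.8 − 59.7| / 7.2 = 0.2639
For power 0.85 need Φ(δ − z_{0.005}) = 0.85, so δ = z_{0.005} + z_{0.15} = 2.576 + 1.036 = 3.612.
(For δ > 0 the lower-tail rejection region contributes negligibly to power, so the one-term inversion is standard.)
δ = d·√n ⇒ n = (δ/d)² = (3.612 / 0.2639)² = 187.38.
Rounding up, n = 188.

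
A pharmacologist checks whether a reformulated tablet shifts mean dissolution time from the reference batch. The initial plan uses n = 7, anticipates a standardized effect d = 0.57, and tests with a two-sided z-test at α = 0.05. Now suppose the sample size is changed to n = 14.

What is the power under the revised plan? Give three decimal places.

Power ≈ 0.569

With n = 14: δ = d·√n = 0.57 × √14 = 2.1327. Critical value z_{0.025} = 1.960.
Revised power = Φ(δ − 1.960) + Φ(−δ − 1.960) = Φ(0.173) + Φ(-4.093) = 0.5686 + 0.0000 = 0.5686.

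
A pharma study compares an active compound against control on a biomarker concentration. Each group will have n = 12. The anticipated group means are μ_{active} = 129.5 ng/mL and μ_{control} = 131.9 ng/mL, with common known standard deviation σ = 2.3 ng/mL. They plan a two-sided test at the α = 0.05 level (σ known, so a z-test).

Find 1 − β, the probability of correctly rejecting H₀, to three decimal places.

Power ≈ 0.724

Standardized effect: d = |μ_{active} − μ_{control}| / σ = |129.5 − 131.9| / 2.3 = 1.0435
Noncentrality parameter: δ = d·√(n/2) = 1.0435 × √(12/2) = 2.5560
Two-sided α = 0.05 → critical value z_{0.025} = 1.960.
Power = Φ(δ − 1.960) + Φ(−δ − 1.960) = Φ(0.596) + Φ(-4.516) = 0.7244 + 0.0000 = 0.7244.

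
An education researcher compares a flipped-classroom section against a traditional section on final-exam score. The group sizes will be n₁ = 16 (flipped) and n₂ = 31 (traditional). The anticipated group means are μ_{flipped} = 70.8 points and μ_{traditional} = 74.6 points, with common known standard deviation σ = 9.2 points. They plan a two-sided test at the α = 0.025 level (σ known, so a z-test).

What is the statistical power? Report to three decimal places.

Standardized effect: d = |μ_{flipped} − μ_{traditional}| / σ = |70.8 − 74.6| / 9.2 = 0.4130
Noncentrality parameter: δ = d / √(1/n₁ + 1/n₂) = 0.4130 / √(1/16 + 1/31) = 1.3418
Critical value for a two-sided test at α = 0.025: z_{α/2} = 2.241.
Power = Φ(δ − 2.241) + Φ(−δ − 2.241) = Φ(-0.900) + Φ(-3.583) = 0.1842 + 0.0002 = 0.1843.

Power ≈ 0.184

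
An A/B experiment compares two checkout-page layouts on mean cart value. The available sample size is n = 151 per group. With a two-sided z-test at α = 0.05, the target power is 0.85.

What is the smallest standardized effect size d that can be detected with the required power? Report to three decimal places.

d ≈ 0.345

Required noncentrality: δ = z_{0.025} + z_{0.15} = 1.960 + 1.036 = 2.996.
(Lower-tail contribution to power is negligible for δ > 0.)
δ = d·√(n/2) ⇒ d = δ/√(n/2) = 2.996/√(151/2) = 0.3448.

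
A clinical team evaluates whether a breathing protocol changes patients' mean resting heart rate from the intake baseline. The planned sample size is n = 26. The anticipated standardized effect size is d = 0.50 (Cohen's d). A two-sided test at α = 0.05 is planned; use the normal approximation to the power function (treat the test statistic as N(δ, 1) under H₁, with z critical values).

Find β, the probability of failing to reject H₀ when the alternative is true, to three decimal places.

β ≈ 0.278

Noncentrality parameter: δ = d·√n = 0.50 × √26 = 2.5495
Critical value for a two-sided test at α = 0.05: z_{α/2} = 1.960.
Power = Φ(δ − 1.960) + Φ(−δ − 1.960) = Φ(0.590) + Φ(-4.509) = 0.7223 + 0.0000 = 0.7223.
Type II error: β = 1 − power = 1 − 0.7223 = 0.2777.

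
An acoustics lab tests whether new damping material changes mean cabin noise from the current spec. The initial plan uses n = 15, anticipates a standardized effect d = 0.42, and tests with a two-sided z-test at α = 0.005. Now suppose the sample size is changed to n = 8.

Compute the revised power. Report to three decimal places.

Power ≈ 0.053

With n = 8: δ = d·√n = 0.42 × √8 = 1.1879. Critical value z_{0.0025} = 2.807.
Revised power = Φ(δ − 2.807) + Φ(−δ − 2.807) = Φ(-1.619) + Φ(-3.995) = 0.0527 + 0.0000 = 0.0527.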